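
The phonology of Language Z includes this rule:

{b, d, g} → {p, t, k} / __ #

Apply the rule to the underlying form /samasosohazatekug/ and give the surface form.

/g/ is a voiced stop in word-final position, so it devoices to [k].
Surface form: [samasosohazatekuk].

samasosohazatekuk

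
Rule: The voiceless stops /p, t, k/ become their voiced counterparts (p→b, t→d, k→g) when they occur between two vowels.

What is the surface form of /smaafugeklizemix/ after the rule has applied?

smaafugeklizemix

No segment of /smaafugeklizemix/ meets the structural description of the rule, so the form surfaces unchanged.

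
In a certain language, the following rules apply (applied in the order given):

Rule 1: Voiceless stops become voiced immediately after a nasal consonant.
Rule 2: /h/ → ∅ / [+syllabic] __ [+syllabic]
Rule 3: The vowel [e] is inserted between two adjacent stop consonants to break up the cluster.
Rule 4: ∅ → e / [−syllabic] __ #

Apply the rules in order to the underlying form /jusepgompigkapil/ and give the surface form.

jusepegombigekapile

Rule 1 (post-nasal voicing): /p/ is a voiceless stop immediately after the nasal /m/, so it voices to [b]. /jusepgompigkapil/ → jusepgombigkapil.
Rule 2 (intervocalic h-deletion): no segment meets the environment; /jusepgombigkapil/ is unchanged.
Rule 3 (stop-cluster e-epenthesis): /p/ and /g/ form a stop–stop cluster, so [e] is inserted between them. /g/ and /k/ form a stop–stop cluster, so [e] is inserted between them. /jusepgombigkapil/ → jusepegombigekapil.
Rule 4 (final e-epenthesis): the form ends in the consonant /l/, so [e] is inserted word-finally. /jusepegombigekapil/ → jusepegombigekapile.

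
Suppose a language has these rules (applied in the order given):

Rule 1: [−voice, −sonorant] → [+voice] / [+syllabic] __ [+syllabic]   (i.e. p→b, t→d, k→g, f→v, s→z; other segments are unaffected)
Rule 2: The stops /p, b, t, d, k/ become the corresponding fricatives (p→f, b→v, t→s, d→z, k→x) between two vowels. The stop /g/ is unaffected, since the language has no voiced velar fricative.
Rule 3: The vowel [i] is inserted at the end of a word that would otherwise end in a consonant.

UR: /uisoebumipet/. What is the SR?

Rule 1 (intervocalic voicing): /s/ is a voiceless obstruent between vowels /i/ and /o/, so it voices to [z]. /p/ is a voiceless obstruent between vowels /i/ and /e/, so it voices to [b]. /uisoebumipet/ → uizoebumibet.
Rule 2 (intervocalic spirantization): /b/ is a stop between vowels /e/ and /u/, so it spirantizes to the fricative [v]. /b/ is a stop between vowels /i/ and /e/, so it spirantizes to the fricative [v]. /uizoebumibet/ → uizoevumivet.
Rule 3 (final i-epenthesis): the form ends in the consonant /t/, so [i] is inserted word-finally. /uizoevumivet/ → uizoevumiveti.

uizoevumiveti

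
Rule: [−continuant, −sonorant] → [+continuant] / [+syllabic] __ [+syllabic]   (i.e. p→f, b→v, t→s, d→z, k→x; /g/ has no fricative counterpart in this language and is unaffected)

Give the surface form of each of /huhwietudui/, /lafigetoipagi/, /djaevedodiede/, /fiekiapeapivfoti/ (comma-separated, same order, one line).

/huhwietudui/: /t/ is a stop between vowels /e/ and /u/, so it spirantizes to the fricative [s]. /d/ is a stop between vowels /u/ and /u/, so it spirantizes to the fricative [z]. → [huhwiesuzui].
/lafigetoipagi/: /t/ is a stop between vowels /e/ and /o/, so it spirantizes to the fricative [s]. /p/ is a stop between vowels /i/ and /a/, so it spirantizes to the fricative [f]. → [lafigesoifagi].
/djaevedodiede/: /d/ is a stop between vowels /e/ and /o/, so it spirantizes to the fricative [z]. /d/ is a stop between vowels /o/ and /i/, so it spirantizes to the fricative [z]. /d/ is a stop between vowels /e/ and /e/, so it spirantizes to the fricative [z]. → [djaevezozieze].
/fiekiapeapivfoti/: /k/ is a stop between vowels /e/ and /i/, so it spirantizes to the fricative [x]. /p/ is a stop between vowels /a/ and /e/, so it spirantizes to the fricative [f]. /p/ is a stop between vowels /a/ and /i/, so it spirantizes to the fricative [f]. /t/ is a stop between vowels /o/ and /i/, so it spirantizes to the fricative [s]. → [fiexiafeafivfosi].

huhwiesuzui, lafigesoifagi, djaevezozieze, fiexiafeafivfosi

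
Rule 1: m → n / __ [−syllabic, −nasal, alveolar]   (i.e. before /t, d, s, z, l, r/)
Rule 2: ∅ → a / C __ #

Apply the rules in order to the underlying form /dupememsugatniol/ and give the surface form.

Rule 1 (nasal place assimilation): /m/ precedes the alveolar consonant /s/, so it assimilates in place to [n]. /dupememsugatniol/ → dupemensugatniol.
Rule 2 (final a-epenthesis): the form ends in the consonant /l/, so [a] is inserted word-finally. /dupemensugatniol/ → dupemensugatniola.

dupemensugatniola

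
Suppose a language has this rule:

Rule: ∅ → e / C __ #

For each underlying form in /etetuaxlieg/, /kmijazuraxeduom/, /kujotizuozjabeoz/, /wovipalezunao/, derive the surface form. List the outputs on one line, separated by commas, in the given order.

/etetuaxlieg/: the form ends in the consonant /g/, so [e] is inserted word-finally. → [etetuaxliege].
/kmijazuraxeduom/: the form ends in the consonant /m/, so [e] is inserted word-finally. → [kmijazuraxeduome].
/kujotizuozjabeoz/: the form ends in the consonant /z/, so [e] is inserted word-finally. → [kujotizuozjabeoze].
/wovipalezunao/: the rule's environment is not met; surfaces unchanged as [wovipalezunao].

etetuaxliege, kmijazuraxeduome, kujotizuozjabeoze, wovipalezunao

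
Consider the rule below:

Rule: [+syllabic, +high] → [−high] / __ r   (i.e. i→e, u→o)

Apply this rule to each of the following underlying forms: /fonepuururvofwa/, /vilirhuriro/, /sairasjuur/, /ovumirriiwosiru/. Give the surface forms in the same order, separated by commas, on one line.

/fonepuururvofwa/: /u/ is a high vowel immediately before /r/, so it lowers to [o]. /u/ is a high vowel immediately before /r/, so it lowers to [o]. → [fonepuororvofwa].
/vilirhuriro/: /i/ is a high vowel immediately before /r/, so it lowers to [e]. /u/ is a high vowel immediately before /r/, so it lowers to [o]. /i/ is a high vowel immediately before /r/, so it lowers to [e]. → [vilerhorero].
/sairasjuur/: /i/ is a high vowel immediately before /r/, so it lowers to [e]. /u/ is a high vowel immediately before /r/, so it lowers to [o]. → [saerasjuor].
/ovumirriiwosiru/: /i/ is a high vowel immediately before /r/, so it lowers to [e]. /i/ is a high vowel immediately before /r/, so it lowers to [e]. → [ovumerriiwoseru].

fonepuororvofwa, vilerhorero, saerasjuor, ovumerriiwoseru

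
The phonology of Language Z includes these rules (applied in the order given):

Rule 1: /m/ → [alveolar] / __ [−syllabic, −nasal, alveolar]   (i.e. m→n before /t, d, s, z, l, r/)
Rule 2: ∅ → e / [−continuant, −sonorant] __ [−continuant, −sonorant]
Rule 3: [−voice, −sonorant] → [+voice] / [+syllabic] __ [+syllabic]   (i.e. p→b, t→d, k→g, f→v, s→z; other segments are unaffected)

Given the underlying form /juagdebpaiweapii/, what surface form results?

Rule 1 (nasal place assimilation): no segment meets the environment; /juagdebpaiweapii/ is unchanged.
Rule 2 (stop-cluster e-epenthesis): /g/ and /d/ form a stop–stop cluster, so [e] is inserted between them. /b/ and /p/ form a stop–stop cluster, so [e] is inserted between them. /juagdebpaiweapii/ → juagedebepaiweapii.
Rule 3 (intervocalic voicing): /p/ is a voiceless obstruent between vowels /e/ and /a/, so it voices to [b]. /p/ is a voiceless obstruent between vowels /a/ and /i/, so it voices to [b]. /juagedebepaiweapii/ → juagedebebaiweabii.

juagedebebaiweabii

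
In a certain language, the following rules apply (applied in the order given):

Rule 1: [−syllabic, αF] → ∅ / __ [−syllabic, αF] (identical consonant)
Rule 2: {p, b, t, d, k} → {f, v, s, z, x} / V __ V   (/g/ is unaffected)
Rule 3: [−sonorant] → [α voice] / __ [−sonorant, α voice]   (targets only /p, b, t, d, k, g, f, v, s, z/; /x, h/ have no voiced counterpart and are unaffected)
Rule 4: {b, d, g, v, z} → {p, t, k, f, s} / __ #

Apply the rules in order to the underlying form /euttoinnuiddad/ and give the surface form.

Rule 1 (degemination): /tt/ is a geminate; the first /t/ deletes. /nn/ is a geminate; the first /n/ deletes. /dd/ is a geminate; the first /d/ deletes. /euttoinnuiddad/ → eutoinuidad.
Rule 2 (intervocalic spirantization): /t/ is a stop between vowels /u/ and /o/, so it spirantizes to the fricative [s]. /d/ is a stop between vowels /i/ and /a/, so it spirantizes to the fricative [z]. /eutoinuidad/ → eusoinuizad.
Rule 3 (regressive voicing assimilation): no segment meets the environment; /eusoinuizad/ is unchanged.
Rule 4 (final devoicing): /d/ is a voiced obstruent in word-final position, so it devoices to [t]. /eusoinuizad/ → eusoinuizat.

eusoinuizat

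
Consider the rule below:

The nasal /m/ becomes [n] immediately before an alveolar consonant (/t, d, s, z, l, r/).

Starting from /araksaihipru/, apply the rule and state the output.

araksaihipru

No segment of /araksaihipru/ meets the structural description of the rule, so the form surfaces unchanged.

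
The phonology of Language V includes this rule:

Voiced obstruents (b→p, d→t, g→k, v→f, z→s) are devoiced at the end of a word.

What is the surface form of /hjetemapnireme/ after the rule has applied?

hjetemapnireme

No segment of /hjetemapnireme/ meets the structural description of the rule, so the form surfaces unchanged.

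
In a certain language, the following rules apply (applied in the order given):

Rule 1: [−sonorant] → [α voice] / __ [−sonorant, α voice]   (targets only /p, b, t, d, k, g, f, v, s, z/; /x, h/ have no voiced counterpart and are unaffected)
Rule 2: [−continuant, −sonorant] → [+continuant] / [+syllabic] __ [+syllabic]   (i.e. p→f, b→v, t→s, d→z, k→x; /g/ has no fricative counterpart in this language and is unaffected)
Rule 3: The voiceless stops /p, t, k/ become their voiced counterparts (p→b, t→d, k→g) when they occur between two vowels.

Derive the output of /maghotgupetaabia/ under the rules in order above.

makhodgufesaavia

Rule 1 (regressive voicing assimilation): /g/ precedes the voiceless obstruent /h/, so it devoices to [k] by assimilation. /t/ precedes the voiced obstruent /g/, so it voices to [d] by assimilation. /maghotgupetaabia/ → makhodgupetaabia.
Rule 2 (intervocalic spirantization): /p/ is a stop between vowels /u/ and /e/, so it spirantizes to the fricative [f]. /t/ is a stop between vowels /e/ and /a/, so it spirantizes to the fricative [s]. /b/ is a stop between vowels /a/ and /i/, so it spirantizes to the fricative [v]. /makhodgupetaabia/ → makhodgufesaavia.
Rule 3 (intervocalic voicing): no segment meets the environment; /makhodgufesaavia/ is unchanged.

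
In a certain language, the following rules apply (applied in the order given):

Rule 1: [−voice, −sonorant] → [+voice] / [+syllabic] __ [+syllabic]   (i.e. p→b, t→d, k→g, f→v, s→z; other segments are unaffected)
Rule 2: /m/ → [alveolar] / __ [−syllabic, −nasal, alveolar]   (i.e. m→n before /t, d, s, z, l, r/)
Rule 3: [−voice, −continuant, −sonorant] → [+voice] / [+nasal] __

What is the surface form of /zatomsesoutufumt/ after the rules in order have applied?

zadonsezouduvund

Rule 1 (intervocalic voicing): /t/ is a voiceless obstruent between vowels /a/ and /o/, so it voices to [d]. /s/ is a voiceless obstruent between vowels /e/ and /o/, so it voices to [z]. /t/ is a voiceless obstruent between vowels /u/ and /u/, so it voices to [d]. /f/ is a voiceless obstruent between vowels /u/ and /u/, so it voices to [v]. /zatomsesoutufumt/ → zadomsezouduvumt.
Rule 2 (nasal place assimilation): /m/ precedes the alveolar consonant /s/, so it assimilates in place to [n]. /m/ precedes the alveolar consonant /t/, so it assimilates in place to [n]. /zadomsezouduvumt/ → zadonsezouduvunt.
Rule 3 (post-nasal voicing): /t/ is a voiceless stop immediately after the nasal /n/, so it voices to [d]. /zadonsezouduvunt/ → zadonsezouduvund.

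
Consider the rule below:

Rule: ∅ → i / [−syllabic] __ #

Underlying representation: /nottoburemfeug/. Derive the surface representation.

the form ends in the consonant /g/, so [i] is inserted word-finally.
Surface form: [nottoburemfeugi].

nottoburemfeugi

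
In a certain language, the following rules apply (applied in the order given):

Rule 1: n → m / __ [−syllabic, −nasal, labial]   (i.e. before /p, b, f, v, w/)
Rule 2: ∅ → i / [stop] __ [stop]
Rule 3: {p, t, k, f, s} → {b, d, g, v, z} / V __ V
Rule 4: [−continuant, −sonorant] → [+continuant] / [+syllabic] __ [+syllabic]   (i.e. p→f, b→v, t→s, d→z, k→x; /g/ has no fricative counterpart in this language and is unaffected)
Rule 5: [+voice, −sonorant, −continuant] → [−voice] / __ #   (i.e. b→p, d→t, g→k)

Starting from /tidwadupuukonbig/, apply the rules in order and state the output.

Rule 1 (nasal place assimilation): /n/ precedes the labial consonant /b/, so it assimilates in place to [m]. /tidwadupuukonbig/ → tidwadupuukombig.
Rule 2 (stop-cluster i-epenthesis): no segment meets the environment; /tidwadupuukombig/ is unchanged.
Rule 3 (intervocalic voicing): /p/ is a voiceless obstruent between vowels /u/ and /u/, so it voices to [b]. /k/ is a voiceless obstruent between vowels /u/ and /o/, so it voices to [g]. /tidwadupuukombig/ → tidwadubuugombig.
Rule 4 (intervocalic spirantization): /d/ is a stop between vowels /a/ and /u/, so it spirantizes to the fricative [z]. /b/ is a stop between vowels /u/ and /u/, so it spirantizes to the fricative [v]. /tidwadubuugombig/ → tidwazuvuugombig.
Rule 5 (final devoicing): /g/ is a voiced stop in word-final position, so it devoices to [k]. /tidwazuvuugombig/ → tidwazuvuugombik.

tidwazuvuugombik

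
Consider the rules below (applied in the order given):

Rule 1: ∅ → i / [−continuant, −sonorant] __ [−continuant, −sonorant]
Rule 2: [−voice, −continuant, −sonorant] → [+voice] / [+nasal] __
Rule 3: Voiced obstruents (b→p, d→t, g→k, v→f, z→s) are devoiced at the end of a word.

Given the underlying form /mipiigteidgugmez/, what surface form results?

Rule 1 (stop-cluster i-epenthesis): /g/ and /t/ form a stop–stop cluster, so [i] is inserted between them. /d/ and /g/ form a stop–stop cluster, so [i] is inserted between them. /mipiigteidgugmez/ → mipiigiteidigugmez.
Rule 2 (post-nasal voicing): no segment meets the environment; /mipiigiteidigugmez/ is unchanged.
Rule 3 (final devoicing): /z/ is a voiced obstruent in word-final position, so it devoices to [s]. /mipiigiteidigugmez/ → mipiigiteidigugmes.

mipiigiteidigugmes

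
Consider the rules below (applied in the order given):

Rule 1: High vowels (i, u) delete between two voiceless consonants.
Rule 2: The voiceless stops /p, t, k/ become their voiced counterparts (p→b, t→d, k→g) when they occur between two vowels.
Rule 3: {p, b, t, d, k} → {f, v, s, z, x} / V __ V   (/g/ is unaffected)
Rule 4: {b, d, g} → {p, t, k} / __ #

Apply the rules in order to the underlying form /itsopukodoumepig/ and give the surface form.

Rule 1 (high vowel syncope): /u/ is a high vowel flanked by voiceless consonants /p/ and /k/, so it deletes. /itsopukodoumepig/ → itsopkodoumepig.
Rule 2 (intervocalic voicing): /p/ is a voiceless stop between vowels /e/ and /i/, so it voices to [b]. /itsopkodoumepig/ → itsopkodoumebig.
Rule 3 (intervocalic spirantization): /d/ is a stop between vowels /o/ and /o/, so it spirantizes to the fricative [z]. /b/ is a stop between vowels /e/ and /i/, so it spirantizes to the fricative [v]. /itsopkodoumebig/ → itsopkozoumevig.
Rule 4 (final devoicing): /g/ is a voiced stop in word-final position, so it devoices to [k]. /itsopkozoumevig/ → itsopkozoumevik.

itsopkozoumevik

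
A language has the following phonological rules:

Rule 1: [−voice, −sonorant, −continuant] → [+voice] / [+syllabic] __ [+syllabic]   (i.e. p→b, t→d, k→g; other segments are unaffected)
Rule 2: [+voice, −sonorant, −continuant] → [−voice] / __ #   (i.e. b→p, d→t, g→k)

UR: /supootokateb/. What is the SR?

Rule 1 (intervocalic voicing): /p/ is a voiceless stop between vowels /u/ and /o/, so it voices to [b]. /t/ is a voiceless stop between vowels /o/ and /o/, so it voices to [d]. /k/ is a voiceless stop between vowels /o/ and /a/, so it voices to [g]. /t/ is a voiceless stop between vowels /a/ and /e/, so it voices to [d]. /supootokateb/ → suboodogadeb.
Rule 2 (final devoicing): /b/ is a voiced stop in word-final position, so it devoices to [p]. /suboodogadeb/ → suboodogadep.

suboodogadep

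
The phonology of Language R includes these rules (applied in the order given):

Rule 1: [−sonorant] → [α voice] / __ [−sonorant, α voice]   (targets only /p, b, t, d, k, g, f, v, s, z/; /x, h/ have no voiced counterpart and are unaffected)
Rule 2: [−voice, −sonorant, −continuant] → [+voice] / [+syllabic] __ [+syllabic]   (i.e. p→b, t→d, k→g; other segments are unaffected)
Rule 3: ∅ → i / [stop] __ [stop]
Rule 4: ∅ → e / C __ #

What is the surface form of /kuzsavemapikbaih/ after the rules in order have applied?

kussavemabigibaihe

Rule 1 (regressive voicing assimilation): /z/ precedes the voiceless obstruent /s/, so it devoices to [s] by assimilation. /k/ precedes the voiced obstruent /b/, so it voices to [g] by assimilation. /kuzsavemapikbaih/ → kussavemapigbaih.
Rule 2 (intervocalic voicing): /p/ is a voiceless stop between vowels /a/ and /i/, so it voices to [b]. /kussavemapigbaih/ → kussavemabigbaih.
Rule 3 (stop-cluster i-epenthesis): /g/ and /b/ form a stop–stop cluster, so [i] is inserted between them. /kussavemabigbaih/ → kussavemabigibaih.
Rule 4 (final e-epenthesis): the form ends in the consonant /h/, so [e] is inserted word-finally. /kussavemabigibaih/ → kussavemabigibaihe.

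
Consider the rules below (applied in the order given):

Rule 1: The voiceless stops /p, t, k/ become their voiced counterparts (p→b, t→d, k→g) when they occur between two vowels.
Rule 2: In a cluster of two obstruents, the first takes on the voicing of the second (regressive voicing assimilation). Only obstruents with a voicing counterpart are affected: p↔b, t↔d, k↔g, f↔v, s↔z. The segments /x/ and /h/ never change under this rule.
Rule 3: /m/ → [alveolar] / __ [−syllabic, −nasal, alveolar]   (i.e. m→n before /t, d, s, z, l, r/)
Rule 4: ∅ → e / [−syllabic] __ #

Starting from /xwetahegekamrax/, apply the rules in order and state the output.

xwedahegeganraxe

Rule 1 (intervocalic voicing): /t/ is a voiceless stop between vowels /e/ and /a/, so it voices to [d]. /k/ is a voiceless stop between vowels /e/ and /a/, so it voices to [g]. /xwetahegekamrax/ → xwedahegegamrax.
Rule 2 (regressive voicing assimilation): no segment meets the environment; /xwedahegegamrax/ is unchanged.
Rule 3 (nasal place assimilation): /m/ precedes the alveolar consonant /r/, so it assimilates in place to [n]. /xwedahegegamrax/ → xwedahegeganrax.
Rule 4 (final e-epenthesis): the form ends in the consonant /x/, so [e] is inserted word-finally. /xwedahegeganrax/ → xwedahegeganraxe.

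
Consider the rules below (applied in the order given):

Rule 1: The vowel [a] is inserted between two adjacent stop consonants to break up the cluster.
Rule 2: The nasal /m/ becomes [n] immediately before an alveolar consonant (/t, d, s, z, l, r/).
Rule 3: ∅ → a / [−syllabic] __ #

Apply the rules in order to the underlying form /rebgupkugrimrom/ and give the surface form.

Rule 1 (stop-cluster a-epenthesis): /b/ and /g/ form a stop–stop cluster, so [a] is inserted between them. /p/ and /k/ form a stop–stop cluster, so [a] is inserted between them. /rebgupkugrimrom/ → rebagupakugrimrom.
Rule 2 (nasal place assimilation): /m/ precedes the alveolar consonant /r/, so it assimilates in place to [n]. /rebagupakugrimrom/ → rebagupakugrinrom.
Rule 3 (final a-epenthesis): the form ends in the consonant /m/, so [a] is inserted word-finally. /rebagupakugrinrom/ → rebagupakugrinroma.

rebagupakugrinroma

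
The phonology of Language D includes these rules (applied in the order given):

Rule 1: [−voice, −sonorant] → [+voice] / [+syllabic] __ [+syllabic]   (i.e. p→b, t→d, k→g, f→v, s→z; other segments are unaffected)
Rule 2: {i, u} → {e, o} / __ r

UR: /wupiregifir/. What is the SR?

wuberegiver

Rule 1 (intervocalic voicing): /p/ is a voiceless obstruent between vowels /u/ and /i/, so it voices to [b]. /f/ is a voiceless obstruent between vowels /i/ and /i/, so it voices to [v]. /wupiregifir/ → wubiregivir.
Rule 2 (pre-rhotic lowering): /i/ is a high vowel immediately before /r/, so it lowers to [e]. /i/ is a high vowel immediately before /r/, so it lowers to [e]. /wubiregivir/ → wuberegiver.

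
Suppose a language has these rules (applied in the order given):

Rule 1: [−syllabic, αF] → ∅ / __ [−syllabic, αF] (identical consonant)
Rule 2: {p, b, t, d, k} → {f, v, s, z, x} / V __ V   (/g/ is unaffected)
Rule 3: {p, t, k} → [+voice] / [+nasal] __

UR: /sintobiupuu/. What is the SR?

Rule 1 (degemination): no segment meets the environment; /sintobiupuu/ is unchanged.
Rule 2 (intervocalic spirantization): /b/ is a stop between vowels /o/ and /i/, so it spirantizes to the fricative [v]. /p/ is a stop between vowels /u/ and /u/, so it spirantizes to the fricative [f]. /sintobiupuu/ → sintoviufuu.
Rule 3 (post-nasal voicing): /t/ is a voiceless stop immediately after the nasal /n/, so it voices to [d]. /sintoviufuu/ → sindoviufuu.

sindoviufuu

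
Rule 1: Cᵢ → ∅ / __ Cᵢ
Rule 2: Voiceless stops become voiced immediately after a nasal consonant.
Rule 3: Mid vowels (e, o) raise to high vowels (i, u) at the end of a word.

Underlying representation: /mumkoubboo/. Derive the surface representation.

Rule 1 (degemination): /bb/ is a geminate; the first /b/ deletes. /mumkoubboo/ → mumkouboo.
Rule 2 (post-nasal voicing): /k/ is a voiceless stop immediately after the nasal /m/, so it voices to [g]. /mumkouboo/ → mumgouboo.
Rule 3 (final vowel raising): /o/ is a mid vowel in word-final position, so it raises to [u]. /mumgouboo/ → mumgoubou.

mumgoubou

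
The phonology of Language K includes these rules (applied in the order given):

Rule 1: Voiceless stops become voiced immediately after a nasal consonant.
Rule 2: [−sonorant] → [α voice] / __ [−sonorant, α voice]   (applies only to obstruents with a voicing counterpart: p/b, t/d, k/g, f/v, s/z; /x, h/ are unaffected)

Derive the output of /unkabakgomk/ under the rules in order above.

Rule 1 (post-nasal voicing): /k/ is a voiceless stop immediately after the nasal /n/, so it voices to [g]. /k/ is a voiceless stop immediately after the nasal /m/, so it voices to [g]. /unkabakgomk/ → ungabakgomg.
Rule 2 (regressive voicing assimilation): /k/ precedes the voiced obstruent /g/, so it voices to [g] by assimilation. /ungabakgomg/ → ungabaggomg.

ungabaggomg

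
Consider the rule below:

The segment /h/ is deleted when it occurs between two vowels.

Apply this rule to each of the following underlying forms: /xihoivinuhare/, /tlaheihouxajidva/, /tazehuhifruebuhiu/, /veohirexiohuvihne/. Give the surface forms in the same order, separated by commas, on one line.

/xihoivinuhare/: /h/ occurs between vowels /i/ and /o/, so it deletes. /h/ occurs between vowels /u/ and /a/, so it deletes. → [xioivinuare].
/tlaheihouxajidva/: /h/ occurs between vowels /a/ and /e/, so it deletes. /h/ occurs between vowels /i/ and /o/, so it deletes. → [tlaeiouxajidva].
/tazehuhifruebuhiu/: /h/ occurs between vowels /e/ and /u/, so it deletes. /h/ occurs between vowels /u/ and /i/, so it deletes. /h/ occurs between vowels /u/ and /i/, so it deletes. → [tazeuifruebuiu].
/veohirexiohuvihne/: /h/ occurs between vowels /o/ and /i/, so it deletes. /h/ occurs between vowels /o/ and /u/, so it deletes. → [veoirexiouvihne].

xioivinuare, tlaeiouxajidva, tazeuifruebuiu, veoirexiouvihne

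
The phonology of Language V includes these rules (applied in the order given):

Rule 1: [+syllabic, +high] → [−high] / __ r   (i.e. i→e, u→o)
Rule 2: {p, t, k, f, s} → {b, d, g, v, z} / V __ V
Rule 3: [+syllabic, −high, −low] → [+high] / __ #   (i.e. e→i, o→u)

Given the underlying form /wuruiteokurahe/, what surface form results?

woruideogorahi

Rule 1 (pre-rhotic lowering): /u/ is a high vowel immediately before /r/, so it lowers to [o]. /u/ is a high vowel immediately before /r/, so it lowers to [o]. /wuruiteokurahe/ → woruiteokorahe.
Rule 2 (intervocalic voicing): /t/ is a voiceless obstruent between vowels /i/ and /e/, so it voices to [d]. /k/ is a voiceless obstruent between vowels /o/ and /o/, so it voices to [g]. /woruiteokorahe/ → woruideogorahe.
Rule 3 (final vowel raising): /e/ is a mid vowel in word-final position, so it raises to [i]. /woruideogorahe/ → woruideogorahi.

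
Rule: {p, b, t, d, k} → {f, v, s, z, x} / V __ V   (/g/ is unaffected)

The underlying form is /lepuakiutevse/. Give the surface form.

lefuaxiusevse

/p/ is a stop between vowels /e/ and /u/, so it spirantizes to the fricative [f].
/k/ is a stop between vowels /a/ and /i/, so it spirantizes to the fricative [x].
/t/ is a stop between vowels /u/ and /e/, so it spirantizes to the fricative [s].
Surface form: [lefuaxiusevse].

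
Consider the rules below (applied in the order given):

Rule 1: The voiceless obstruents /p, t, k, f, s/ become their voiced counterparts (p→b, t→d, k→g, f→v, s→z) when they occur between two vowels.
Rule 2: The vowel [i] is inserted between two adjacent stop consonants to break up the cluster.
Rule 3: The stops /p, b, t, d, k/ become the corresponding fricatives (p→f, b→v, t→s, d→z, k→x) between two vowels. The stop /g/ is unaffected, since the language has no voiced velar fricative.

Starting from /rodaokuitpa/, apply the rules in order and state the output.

rozaoguisifa

Rule 1 (intervocalic voicing): /k/ is a voiceless obstruent between vowels /o/ and /u/, so it voices to [g]. /rodaokuitpa/ → rodaoguitpa.
Rule 2 (stop-cluster i-epenthesis): /t/ and /p/ form a stop–stop cluster, so [i] is inserted between them. /rodaoguitpa/ → rodaoguitipa.
Rule 3 (intervocalic spirantization): /d/ is a stop between vowels /o/ and /a/, so it spirantizes to the fricative [z]. /t/ is a stop between vowels /i/ and /i/, so it spirantizes to the fricative [s]. /p/ is a stop between vowels /i/ and /a/, so it spirantizes to the fricative [f]. /rodaoguitipa/ → rozaoguisifa.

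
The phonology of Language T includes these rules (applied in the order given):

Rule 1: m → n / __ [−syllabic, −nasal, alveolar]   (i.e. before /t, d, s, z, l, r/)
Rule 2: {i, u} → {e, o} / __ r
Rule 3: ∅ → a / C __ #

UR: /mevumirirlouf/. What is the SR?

Rule 1 (nasal place assimilation): no segment meets the environment; /mevumirirlouf/ is unchanged.
Rule 2 (pre-rhotic lowering): /i/ is a high vowel immediately before /r/, so it lowers to [e]. /i/ is a high vowel immediately before /r/, so it lowers to [e]. /mevumirirlouf/ → mevumererlouf.
Rule 3 (final a-epenthesis): the form ends in the consonant /f/, so [a] is inserted word-finally. /mevumererlouf/ → mevumererloufa.

mevumererloufa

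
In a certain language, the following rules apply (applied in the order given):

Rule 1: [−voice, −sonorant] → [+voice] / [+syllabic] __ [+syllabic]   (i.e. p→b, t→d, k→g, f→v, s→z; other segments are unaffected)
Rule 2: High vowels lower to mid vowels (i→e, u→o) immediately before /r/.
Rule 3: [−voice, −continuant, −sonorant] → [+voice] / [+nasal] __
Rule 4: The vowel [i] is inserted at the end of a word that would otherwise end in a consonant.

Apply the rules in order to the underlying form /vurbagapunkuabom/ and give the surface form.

vorbagabunguabomi

Rule 1 (intervocalic voicing): /p/ is a voiceless obstruent between vowels /a/ and /u/, so it voices to [b]. /vurbagapunkuabom/ → vurbagabunkuabom.
Rule 2 (pre-rhotic lowering): /u/ is a high vowel immediately before /r/, so it lowers to [o]. /vurbagabunkuabom/ → vorbagabunkuabom.
Rule 3 (post-nasal voicing): /k/ is a voiceless stop immediately after the nasal /n/, so it voices to [g]. /vorbagabunkuabom/ → vorbagabunguabom.
Rule 4 (final i-epenthesis): the form ends in the consonant /m/, so [i] is inserted word-finally. /vorbagabunguabom/ → vorbagabunguabomi.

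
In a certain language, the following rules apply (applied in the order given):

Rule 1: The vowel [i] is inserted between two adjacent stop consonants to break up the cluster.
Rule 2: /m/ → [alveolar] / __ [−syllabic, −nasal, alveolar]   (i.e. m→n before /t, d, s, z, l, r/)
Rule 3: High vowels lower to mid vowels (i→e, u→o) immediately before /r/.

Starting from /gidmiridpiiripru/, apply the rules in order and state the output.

gidmeridipieripru

Rule 1 (stop-cluster i-epenthesis): /d/ and /p/ form a stop–stop cluster, so [i] is inserted between them. /gidmiridpiiripru/ → gidmiridipiiripru.
Rule 2 (nasal place assimilation): no segment meets the environment; /gidmiridipiiripru/ is unchanged.
Rule 3 (pre-rhotic lowering): /i/ is a high vowel immediately before /r/, so it lowers to [e]. /i/ is a high vowel immediately before /r/, so it lowers to [e]. /gidmiridipiiripru/ → gidmeridipieripru.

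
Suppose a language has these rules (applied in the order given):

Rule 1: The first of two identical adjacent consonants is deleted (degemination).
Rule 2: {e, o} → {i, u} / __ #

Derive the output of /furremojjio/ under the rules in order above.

furemojiu

Rule 1 (degemination): /rr/ is a geminate; the first /r/ deletes. /jj/ is a geminate; the first /j/ deletes. /furremojjio/ → furemojio.
Rule 2 (final vowel raising): /o/ is a mid vowel in word-final position, so it raises to [u]. /furemojio/ → furemojiu.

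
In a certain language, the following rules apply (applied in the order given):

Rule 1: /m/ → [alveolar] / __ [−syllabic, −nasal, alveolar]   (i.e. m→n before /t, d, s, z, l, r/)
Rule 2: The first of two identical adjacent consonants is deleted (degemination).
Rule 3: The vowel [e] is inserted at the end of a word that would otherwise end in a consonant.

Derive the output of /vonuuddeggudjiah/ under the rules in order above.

vonuudegudjiahe

Rule 1 (nasal place assimilation): no segment meets the environment; /vonuuddeggudjiah/ is unchanged.
Rule 2 (degemination): /dd/ is a geminate; the first /d/ deletes. /gg/ is a geminate; the first /g/ deletes. /vonuuddeggudjiah/ → vonuudegudjiah.
Rule 3 (final e-epenthesis): the form ends in the consonant /h/, so [e] is inserted word-finally. /vonuudegudjiah/ → vonuudegudjiahe.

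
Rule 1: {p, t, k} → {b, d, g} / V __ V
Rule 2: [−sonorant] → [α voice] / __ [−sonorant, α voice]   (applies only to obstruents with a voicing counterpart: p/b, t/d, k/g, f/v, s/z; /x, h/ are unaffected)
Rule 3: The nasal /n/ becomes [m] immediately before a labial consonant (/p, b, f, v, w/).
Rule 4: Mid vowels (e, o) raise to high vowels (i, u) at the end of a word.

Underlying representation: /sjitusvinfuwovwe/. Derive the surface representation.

Rule 1 (intervocalic voicing): /t/ is a voiceless stop between vowels /i/ and /u/, so it voices to [d]. /sjitusvinfuwovwe/ → sjidusvinfuwovwe.
Rule 2 (regressive voicing assimilation): /s/ precedes the voiced obstruent /v/, so it voices to [z] by assimilation. /sjidusvinfuwovwe/ → sjiduzvinfuwovwe.
Rule 3 (nasal place assimilation): /n/ precedes the labial consonant /f/, so it assimilates in place to [m]. /sjiduzvinfuwovwe/ → sjiduzvimfuwovwe.
Rule 4 (final vowel raising): /e/ is a mid vowel in word-final position, so it raises to [i]. /sjiduzvimfuwovwe/ → sjiduzvimfuwovwi.

sjiduzvimfuwovwi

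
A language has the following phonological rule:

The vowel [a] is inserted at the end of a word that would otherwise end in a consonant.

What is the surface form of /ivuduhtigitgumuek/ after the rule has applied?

ivuduhtigitgumueka

the form ends in the consonant /k/, so [a] is inserted word-finally.
Surface form: [ivuduhtigitgumueka].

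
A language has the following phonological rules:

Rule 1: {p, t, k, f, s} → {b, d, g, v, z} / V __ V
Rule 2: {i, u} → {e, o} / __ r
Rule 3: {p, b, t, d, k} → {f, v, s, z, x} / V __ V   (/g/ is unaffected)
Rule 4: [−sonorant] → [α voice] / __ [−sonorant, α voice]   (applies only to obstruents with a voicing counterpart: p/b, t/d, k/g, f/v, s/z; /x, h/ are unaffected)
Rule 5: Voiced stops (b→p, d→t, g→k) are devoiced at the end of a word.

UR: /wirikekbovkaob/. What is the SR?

Rule 1 (intervocalic voicing): /k/ is a voiceless obstruent between vowels /i/ and /e/, so it voices to [g]. /wirikekbovkaob/ → wirigekbovkaob.
Rule 2 (pre-rhotic lowering): /i/ is a high vowel immediately before /r/, so it lowers to [e]. /wirigekbovkaob/ → werigekbovkaob.
Rule 3 (intervocalic spirantization): no segment meets the environment; /werigekbovkaob/ is unchanged.
Rule 4 (regressive voicing assimilation): /k/ precedes the voiced obstruent /b/, so it voices to [g] by assimilation. /v/ precedes the voiceless obstruent /k/, so it devoices to [f] by assimilation. /werigekbovkaob/ → werigegbofkaob.
Rule 5 (final devoicing): /b/ is a voiced stop in word-final position, so it devoices to [p]. /werigegbofkaob/ → werigegbofkaop.

werigegbofkaop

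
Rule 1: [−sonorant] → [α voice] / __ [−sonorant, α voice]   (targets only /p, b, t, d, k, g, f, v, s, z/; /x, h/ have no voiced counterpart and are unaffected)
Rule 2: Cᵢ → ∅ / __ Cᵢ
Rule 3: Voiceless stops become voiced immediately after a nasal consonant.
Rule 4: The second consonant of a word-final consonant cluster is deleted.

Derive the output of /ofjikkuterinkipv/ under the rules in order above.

Rule 1 (regressive voicing assimilation): /p/ precedes the voiced obstruent /v/, so it voices to [b] by assimilation. /ofjikkuterinkipv/ → ofjikkuterinkibv.
Rule 2 (degemination): /kk/ is a geminate; the first /k/ deletes. /ofjikkuterinkibv/ → ofjikuterinkibv.
Rule 3 (post-nasal voicing): /k/ is a voiceless stop immediately after the nasal /n/, so it voices to [g]. /ofjikuterinkibv/ → ofjikuteringibv.
Rule 4 (final cluster simplification): /v/ is the second consonant of a word-final cluster /bv/, so it deletes. /ofjikuteringibv/ → ofjikuteringib.

ofjikuteringib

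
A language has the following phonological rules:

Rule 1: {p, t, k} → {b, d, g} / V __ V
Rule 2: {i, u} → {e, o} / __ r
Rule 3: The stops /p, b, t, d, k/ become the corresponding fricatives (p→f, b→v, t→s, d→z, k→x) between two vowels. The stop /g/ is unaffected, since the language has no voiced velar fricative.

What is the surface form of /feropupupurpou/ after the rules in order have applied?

ferovuvuvorpou

Rule 1 (intervocalic voicing): /p/ is a voiceless stop between vowels /o/ and /u/, so it voices to [b]. /p/ is a voiceless stop between vowels /u/ and /u/, so it voices to [b]. /p/ is a voiceless stop between vowels /u/ and /u/, so it voices to [b]. /feropupupurpou/ → ferobububurpou.
Rule 2 (pre-rhotic lowering): /u/ is a high vowel immediately before /r/, so it lowers to [o]. /ferobububurpou/ → ferobububorpou.
Rule 3 (intervocalic spirantization): /b/ is a stop between vowels /o/ and /u/, so it spirantizes to the fricative [v]. /b/ is a stop between vowels /u/ and /u/, so it spirantizes to the fricative [v]. /b/ is a stop between vowels /u/ and /o/, so it spirantizes to the fricative [v]. /ferobububorpou/ → ferovuvuvorpou.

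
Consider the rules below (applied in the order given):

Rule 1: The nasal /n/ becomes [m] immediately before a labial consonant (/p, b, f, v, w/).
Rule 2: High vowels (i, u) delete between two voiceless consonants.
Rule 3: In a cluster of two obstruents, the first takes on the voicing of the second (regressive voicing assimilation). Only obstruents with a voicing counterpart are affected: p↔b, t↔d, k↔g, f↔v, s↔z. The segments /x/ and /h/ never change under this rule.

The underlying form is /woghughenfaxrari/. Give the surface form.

Rule 1 (nasal place assimilation): /n/ precedes the labial consonant /f/, so it assimilates in place to [m]. /woghughenfaxrari/ → woghughemfaxrari.
Rule 2 (high vowel syncope): no segment meets the environment; /woghughemfaxrari/ is unchanged.
Rule 3 (regressive voicing assimilation): /g/ precedes the voiceless obstruent /h/, so it devoices to [k] by assimilation. /g/ precedes the voiceless obstruent /h/, so it devoices to [k] by assimilation. /woghughemfaxrari/ → wokhukhemfaxrari.

wokhukhemfaxrari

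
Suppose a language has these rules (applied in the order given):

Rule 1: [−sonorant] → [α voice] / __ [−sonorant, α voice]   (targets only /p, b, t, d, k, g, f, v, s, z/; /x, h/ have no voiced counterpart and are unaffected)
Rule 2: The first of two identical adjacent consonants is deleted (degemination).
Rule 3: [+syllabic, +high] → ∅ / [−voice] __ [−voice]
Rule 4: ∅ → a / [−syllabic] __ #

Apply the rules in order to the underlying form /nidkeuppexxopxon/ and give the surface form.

nitkeupexopxona

Rule 1 (regressive voicing assimilation): /d/ precedes the voiceless obstruent /k/, so it devoices to [t] by assimilation. /nidkeuppexxopxon/ → nitkeuppexxopxon.
Rule 2 (degemination): /pp/ is a geminate; the first /p/ deletes. /xx/ is a geminate; the first /x/ deletes. /nitkeuppexxopxon/ → nitkeupexopxon.
Rule 3 (high vowel syncope): no segment meets the environment; /nitkeupexopxon/ is unchanged.
Rule 4 (final a-epenthesis): the form ends in the consonant /n/, so [a] is inserted word-finally. /nitkeupexopxon/ → nitkeupexopxona.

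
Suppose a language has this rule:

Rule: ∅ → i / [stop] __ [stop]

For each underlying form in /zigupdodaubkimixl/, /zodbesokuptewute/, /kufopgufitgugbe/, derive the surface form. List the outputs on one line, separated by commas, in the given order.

zigupidodaubikimixl, zodibesokupitewute, kufopigufitigugibe

/zigupdodaubkimixl/: /p/ and /d/ form a stop–stop cluster, so [i] is inserted between them. /b/ and /k/ form a stop–stop cluster, so [i] is inserted between them. → [zigupidodaubikimixl].
/zodbesokuptewute/: /d/ and /b/ form a stop–stop cluster, so [i] is inserted between them. /p/ and /t/ form a stop–stop cluster, so [i] is inserted between them. → [zodibesokupitewute].
/kufopgufitgugbe/: /p/ and /g/ form a stop–stop cluster, so [i] is inserted between them. /t/ and /g/ form a stop–stop cluster, so [i] is inserted between them. /g/ and /b/ form a stop–stop cluster, so [i] is inserted between them. → [kufopigufitigugibe].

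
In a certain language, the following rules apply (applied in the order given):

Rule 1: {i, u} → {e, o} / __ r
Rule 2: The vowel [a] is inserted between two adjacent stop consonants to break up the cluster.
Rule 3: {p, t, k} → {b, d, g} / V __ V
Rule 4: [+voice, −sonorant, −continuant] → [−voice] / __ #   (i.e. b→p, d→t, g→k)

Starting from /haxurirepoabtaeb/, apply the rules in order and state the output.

haxorereboabadaep

Rule 1 (pre-rhotic lowering): /u/ is a high vowel immediately before /r/, so it lowers to [o]. /i/ is a high vowel immediately before /r/, so it lowers to [e]. /haxurirepoabtaeb/ → haxorerepoabtaeb.
Rule 2 (stop-cluster a-epenthesis): /b/ and /t/ form a stop–stop cluster, so [a] is inserted between them. /haxorerepoabtaeb/ → haxorerepoabataeb.
Rule 3 (intervocalic voicing): /p/ is a voiceless stop between vowels /e/ and /o/, so it voices to [b]. /t/ is a voiceless stop between vowels /a/ and /a/, so it voices to [d]. /haxorerepoabataeb/ → haxorereboabadaeb.
Rule 4 (final devoicing): /b/ is a voiced stop in word-final position, so it devoices to [p]. /haxorereboabadaeb/ → haxorereboabadaep.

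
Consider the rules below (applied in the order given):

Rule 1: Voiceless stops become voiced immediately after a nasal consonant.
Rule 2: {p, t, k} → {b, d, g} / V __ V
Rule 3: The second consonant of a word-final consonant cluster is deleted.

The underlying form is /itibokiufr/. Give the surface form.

Rule 1 (post-nasal voicing): no segment meets the environment; /itibokiufr/ is unchanged.
Rule 2 (intervocalic voicing): /t/ is a voiceless stop between vowels /i/ and /i/, so it voices to [d]. /k/ is a voiceless stop between vowels /o/ and /i/, so it voices to [g]. /itibokiufr/ → idibogiufr.
Rule 3 (final cluster simplification): /r/ is the second consonant of a word-final cluster /fr/, so it deletes. /idibogiufr/ → idibogiuf.

idibogiuf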